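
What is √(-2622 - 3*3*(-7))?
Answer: I*√2559 ≈ 50.587*I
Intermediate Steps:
√(-2622 - 3*3*(-7)) = √(-2622 - 9*(-7)) = √(-2622 + 63) = √(-2559) = I*√2559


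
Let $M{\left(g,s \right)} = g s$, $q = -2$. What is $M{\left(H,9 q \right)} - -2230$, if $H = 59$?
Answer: $1168$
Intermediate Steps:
$M{\left(H,9 q \right)} - -2230 = 59 \cdot 9 \left(-2\right) - -2230 = 59 \left(-18\right) + 2230 = -1062 + 2230 = 1168$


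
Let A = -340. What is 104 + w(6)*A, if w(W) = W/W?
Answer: -236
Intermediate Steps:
w(W) = 1
104 + w(6)*A = 104 + 1*(-340) = 104 - 340 = -236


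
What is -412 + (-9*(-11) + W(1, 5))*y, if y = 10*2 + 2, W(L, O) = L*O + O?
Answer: 1986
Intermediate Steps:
W(L, O) = O + L*O
y = 22 (y = 20 + 2 = 22)
-412 + (-9*(-11) + W(1, 5))*y = -412 + (-9*(-11) + 5*(1 + 1))*22 = -412 + (99 + 5*2)*22 = -412 + (99 + 10)*22 = -412 + 109*22 = -412 + 2398 = 1986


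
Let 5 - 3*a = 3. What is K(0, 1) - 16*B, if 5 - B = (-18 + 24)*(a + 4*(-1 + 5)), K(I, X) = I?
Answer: 1520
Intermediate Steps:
a = ⅔ (a = 5/3 - ⅓*3 = 5/3 - 1 = ⅔ ≈ 0.66667)
B = -95 (B = 5 - (-18 + 24)*(⅔ + 4*(-1 + 5)) = 5 - 6*(⅔ + 4*4) = 5 - 6*(⅔ + 16) = 5 - 6*50/3 = 5 - 1*100 = 5 - 100 = -95)
K(0, 1) - 16*B = 0 - 16*(-95) = 0 + 1520 = 1520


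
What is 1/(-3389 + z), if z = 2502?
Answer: -1/887 ≈ -0.0011274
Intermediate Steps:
1/(-3389 + z) = 1/(-3389 + 2502) = 1/(-887) = -1/887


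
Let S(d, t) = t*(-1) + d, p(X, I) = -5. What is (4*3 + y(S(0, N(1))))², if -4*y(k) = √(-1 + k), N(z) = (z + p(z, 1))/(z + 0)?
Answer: (48 - √3)²/16 ≈ 133.80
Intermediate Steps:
N(z) = (-5 + z)/z (N(z) = (z - 5)/(z + 0) = (-5 + z)/z)
S(d, t) = d - t (S(d, t) = -t + d = d - t)
y(k) = -√(-1 + k)/4
(4*3 + y(S(0, N(1))))² = (4*3 - √(-1 + (0 - (-5 + 1)/1))/4)² = (12 - √(-1 + (0 - (-4)))/4)² = (12 - √(-1 + (0 - 1*(-4)))/4)² = (12 - √(-1 + (0 + 4))/4)² = (12 - √(-1 + 4)/4)² = (12 - √3/4)²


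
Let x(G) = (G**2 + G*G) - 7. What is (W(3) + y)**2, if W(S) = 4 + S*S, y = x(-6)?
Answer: 6084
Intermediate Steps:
x(G) = -7 + 2*G**2 (x(G) = (G**2 + G**2) - 7 = 2*G**2 - 7 = -7 + 2*G**2)
y = 65 (y = -7 + 2*(-6)**2 = -7 + 2*36 = -7 + 72 = 65)
W(S) = 4 + S**2
(W(3) + y)**2 = ((4 + 3**2) + 65)**2 = ((4 + 9) + 65)**2 = (13 + 65)**2 = 78**2 = 6084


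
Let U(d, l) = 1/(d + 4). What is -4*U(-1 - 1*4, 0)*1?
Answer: 4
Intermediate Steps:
U(d, l) = 1/(4 + d)
-4*U(-1 - 1*4, 0)*1 = -4/(4 + (-1 - 1*4))*1 = -4/(4 + (-1 - 4))*1 = -4/(4 - 5)*1 = -4/(-1)*1 = -4*(-1)*1 = 4*1 = 4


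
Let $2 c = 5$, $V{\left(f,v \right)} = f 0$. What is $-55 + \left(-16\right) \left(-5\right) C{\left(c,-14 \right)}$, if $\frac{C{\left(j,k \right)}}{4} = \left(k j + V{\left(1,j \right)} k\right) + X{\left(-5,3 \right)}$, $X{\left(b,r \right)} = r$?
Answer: $-10295$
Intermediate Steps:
$V{\left(f,v \right)} = 0$
$c = \frac{5}{2}$ ($c = \frac{1}{2} \cdot 5 = \frac{5}{2} \approx 2.5$)
$C{\left(j,k \right)} = 12 + 4 j k$ ($C{\left(j,k \right)} = 4 \left(\left(k j + 0 k\right) + 3\right) = 4 \left(\left(j k + 0\right) + 3\right) = 4 \left(j k + 3\right) = 4 \left(3 + j k\right) = 12 + 4 j k$)
$-55 + \left(-16\right) \left(-5\right) C{\left(c,-14 \right)} = -55 + \left(-16\right) \left(-5\right) \left(12 + 4 \cdot \frac{5}{2} \left(-14\right)\right) = -55 + 80 \left(12 - 140\right) = -55 + 80 \left(-128\right) = -55 - 10240 = -10295$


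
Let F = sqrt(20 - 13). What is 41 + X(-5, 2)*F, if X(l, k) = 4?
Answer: 41 + 4*sqrt(7) ≈ 51.583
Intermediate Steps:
F = sqrt(7) ≈ 2.6458
41 + X(-5, 2)*F = 41 + 4*sqrt(7)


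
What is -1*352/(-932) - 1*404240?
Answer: -94187832/233 ≈ -4.0424e+5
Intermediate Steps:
-1*352/(-932) - 1*404240 = -352*(-1/932) - 404240 = 88/233 - 404240 = -94187832/233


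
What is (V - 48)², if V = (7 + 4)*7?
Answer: 841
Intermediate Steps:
V = 77 (V = 11*7 = 77)
(V - 48)² = (77 - 48)² = 29² = 841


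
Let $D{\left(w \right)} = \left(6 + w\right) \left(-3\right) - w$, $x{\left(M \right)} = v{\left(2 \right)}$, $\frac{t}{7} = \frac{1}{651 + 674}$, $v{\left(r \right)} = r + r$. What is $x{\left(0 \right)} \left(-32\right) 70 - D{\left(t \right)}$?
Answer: $- \frac{11848122}{1325} \approx -8942.0$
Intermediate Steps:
$v{\left(r \right)} = 2 r$
$t = \frac{7}{1325}$ ($t = \frac{7}{651 + 674} = \frac{7}{1325} \approx 0.005283$)
$x{\left(M \right)} = 4$ ($x{\left(M \right)} = 2 \cdot 2 = 4$)
$D{\left(w \right)} = -18 - 4 w$ ($D{\left(w \right)} = \left(-18 - 3 w\right) - w = -18 - 4 w$)
$x{\left(0 \right)} \left(-32\right) 70 - D{\left(t \right)} = 4 \left(-32\right) 70 - \left(-18 - \frac{28}{1325}\right) = \left(-128\right) 70 - \left(-18 - \frac{28}{1325}\right) = -8960 - - \frac{23878}{1325} = -8960 + \frac{23878}{1325} = - \frac{11848122}{1325}$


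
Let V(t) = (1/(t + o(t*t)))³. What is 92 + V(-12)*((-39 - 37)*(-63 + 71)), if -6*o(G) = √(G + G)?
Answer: 454390/4913 - 1045*√2/4913 ≈ 92.187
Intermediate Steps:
o(G) = -√2*√G/6 (o(G) = -√(G + G)/6 = -√2*√G/6)
V(t) = (t - √2*√(t²)/6)⁻³ (V(t) = (1/(t - √2*√(t*t)/6))³ = (1/(t - √2*√(t²)/6))³ = (t - √2*√(t²)/6)⁻³)
92 + V(-12)*((-39 - 37)*(-63 + 71)) = 92 + (216/(6*(-12) - √2*√((-12)²))³)*((-39 - 37)*(-63 + 71)) = 92 + (216/(-72 - √2*√144)³)*(-76*8) = 92 + (216/(-72 - 1*√2*12)³)*(-608) = 92 + (216/(-72 - 12*√2)³)*(-608) = 92 - 131328/(-72 - 12*√2)³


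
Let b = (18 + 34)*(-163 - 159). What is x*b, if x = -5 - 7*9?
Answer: 1138592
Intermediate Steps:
x = -68 (x = -5 - 63 = -68)
b = -16744 (b = 52*(-322) = -16744)
x*b = -68*(-16744) = 1138592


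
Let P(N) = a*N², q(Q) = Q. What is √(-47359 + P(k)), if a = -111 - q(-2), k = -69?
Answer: 2*I*√141577 ≈ 752.53*I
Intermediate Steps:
a = -109 (a = -111 - 1*(-2) = -111 + 2 = -109)
P(N) = -109*N²
√(-47359 + P(k)) = √(-47359 - 109*(-69)²) = √(-47359 - 109*4761) = √(-47359 - 518949) = √(-566308) = 2*I*√141577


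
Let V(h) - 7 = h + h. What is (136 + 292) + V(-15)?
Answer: 405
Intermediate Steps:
V(h) = 7 + 2*h (V(h) = 7 + (h + h) = 7 + 2*h)
(136 + 292) + V(-15) = (136 + 292) + (7 + 2*(-15)) = 428 + (7 - 30) = 428 - 23 = 405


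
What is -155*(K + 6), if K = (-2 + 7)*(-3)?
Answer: 1395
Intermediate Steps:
K = -15 (K = 5*(-3) = -15)
-155*(K + 6) = -155*(-15 + 6) = -155*(-9) = 1395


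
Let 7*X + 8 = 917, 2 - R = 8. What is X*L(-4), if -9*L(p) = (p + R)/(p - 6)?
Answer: -101/7 ≈ -14.429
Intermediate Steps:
R = -6 (R = 2 - 1*8 = 2 - 8 = -6)
L(p) = -1/9 (L(p) = -(p - 6)/(9*(p - 6)) = -(-6 + p)/(9*(-6 + p)) = -1/9*1 = -1/9)
X = 909/7 (X = -8/7 + (1/7)*917 = -8/7 + 131 = 909/7 ≈ 129.86)
X*L(-4) = (909/7)*(-1/9) = -101/7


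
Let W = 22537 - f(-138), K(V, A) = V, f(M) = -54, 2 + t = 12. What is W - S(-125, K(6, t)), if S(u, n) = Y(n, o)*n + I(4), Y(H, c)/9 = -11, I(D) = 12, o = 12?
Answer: 23173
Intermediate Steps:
t = 10 (t = -2 + 12 = 10)
Y(H, c) = -99 (Y(H, c) = 9*(-11) = -99)
S(u, n) = 12 - 99*n (S(u, n) = -99*n + 12 = 12 - 99*n)
W = 22591 (W = 22537 - 1*(-54) = 22537 + 54 = 22591)
W - S(-125, K(6, t)) = 22591 - (12 - 99*6) = 22591 - (12 - 594) = 22591 - 1*(-582) = 22591 + 582 = 23173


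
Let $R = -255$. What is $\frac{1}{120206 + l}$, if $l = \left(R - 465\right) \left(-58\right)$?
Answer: $\frac{1}{161966} \approx 6.1741 \cdot 10^{-6}$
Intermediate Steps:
$l = 41760$ ($l = \left(-255 - 465\right) \left(-58\right) = \left(-720\right) \left(-58\right) = 41760$)
$\frac{1}{120206 + l} = \frac{1}{120206 + 41760} = \frac{1}{161966}$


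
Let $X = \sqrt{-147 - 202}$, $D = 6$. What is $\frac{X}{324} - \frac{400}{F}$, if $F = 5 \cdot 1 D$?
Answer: $- \frac{40}{3} + \frac{i \sqrt{349}}{324} \approx -13.333 + 0.057659 i$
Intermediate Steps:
$F = 30$ ($F = 5 \cdot 1 \cdot 6 = 5 \cdot 6 = 30$)
$X = i \sqrt{349}$ ($X = \sqrt{-349} = i \sqrt{349} \approx 18.682 i$)
$\frac{X}{324} - \frac{400}{F} = \frac{i \sqrt{349}}{324} - \frac{400}{30} = i \sqrt{349} \cdot \frac{1}{324} - \frac{40}{3} = \frac{i \sqrt{349}}{324} - \frac{40}{3} = - \frac{40}{3} + \frac{i \sqrt{349}}{324}$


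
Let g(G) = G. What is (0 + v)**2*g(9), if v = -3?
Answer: 81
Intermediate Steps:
(0 + v)**2*g(9) = (0 - 3)**2*9 = (-3)**2*9 = 9*9 = 81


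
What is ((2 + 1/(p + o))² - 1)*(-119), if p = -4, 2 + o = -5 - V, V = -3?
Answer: -19159/64 ≈ -299.36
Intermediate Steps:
o = -4 (o = -2 + (-5 - 1*(-3)) = -2 + (-5 + 3) = -2 - 2 = -4)
((2 + 1/(p + o))² - 1)*(-119) = ((2 + 1/(-4 - 4))² - 1)*(-119) = ((2 + 1/(-8))² - 1)*(-119) = ((2 - ⅛)² - 1)*(-119) = ((15/8)² - 1)*(-119) = (225/64 - 1)*(-119) = (161/64)*(-119) = -19159/64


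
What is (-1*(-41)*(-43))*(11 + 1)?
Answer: -21156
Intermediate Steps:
(-1*(-41)*(-43))*(11 + 1) = (41*(-43))*12 = -1763*12 = -21156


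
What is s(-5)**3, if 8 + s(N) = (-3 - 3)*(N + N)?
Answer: 140608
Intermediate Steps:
s(N) = -8 - 12*N (s(N) = -8 + (-3 - 3)*(N + N) = -8 - 12*N)
s(-5)**3 = (-8 - 12*(-5))**3 = (-8 + 60)**3 = 52**3 = 140608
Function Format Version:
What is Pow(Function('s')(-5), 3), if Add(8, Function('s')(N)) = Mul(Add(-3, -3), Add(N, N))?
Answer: 140608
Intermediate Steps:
Function('s')(N) = Add(-8, Mul(-12, N)) (Function('s')(N) = Add(-8, Mul(Add(-3, -3), Add(N, N))) = Add(-8, Mul(-6, Mul(2, N))) = Add(-8, Mul(-12, N)))
Pow(Function('s')(-5), 3) = Pow(Add(-8, Mul(-12, -5)), 3) = Pow(Add(-8, 60), 3) = Pow(52, 3) = 140608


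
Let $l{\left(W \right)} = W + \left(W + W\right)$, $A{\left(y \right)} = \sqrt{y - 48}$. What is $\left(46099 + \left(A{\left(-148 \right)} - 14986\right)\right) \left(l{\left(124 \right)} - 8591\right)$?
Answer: $-255717747 - 115066 i \approx -2.5572 \cdot 10^{8} - 1.1507 \cdot 10^{5} i$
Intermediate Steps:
$A{\left(y \right)} = \sqrt{-48 + y}$
$l{\left(W \right)} = 3 W$ ($l{\left(W \right)} = W + 2 W = 3 W$)
$\left(46099 + \left(A{\left(-148 \right)} - 14986\right)\right) \left(l{\left(124 \right)} - 8591\right) = \left(46099 + \left(\sqrt{-48 - 148} - 14986\right)\right) \left(3 \cdot 124 - 8591\right) = \left(46099 - \left(14986 - \sqrt{-196}\right)\right) \left(372 - 8591\right) = \left(46099 - \left(14986 - 14 i\right)\right) \left(-8219\right) = \left(31113 + 14 i\right) \left(-8219\right) = -255717747 - 115066 i$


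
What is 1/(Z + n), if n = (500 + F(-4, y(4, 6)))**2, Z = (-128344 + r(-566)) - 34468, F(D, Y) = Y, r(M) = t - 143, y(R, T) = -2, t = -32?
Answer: 1/85017 ≈ 1.1762e-5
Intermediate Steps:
r(M) = -175 (r(M) = -32 - 143 = -175)
Z = -162987 (Z = (-128344 - 175) - 34468 = -128519 - 34468 = -162987)
n = 248004 (n = (500 - 2)**2 = 498**2 = 248004)
1/(Z + n) = 1/(-162987 + 248004) = 1/85017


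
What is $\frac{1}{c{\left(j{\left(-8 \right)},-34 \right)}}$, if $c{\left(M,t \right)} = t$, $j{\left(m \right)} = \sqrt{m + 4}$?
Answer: $- \frac{1}{34} \approx -0.029412$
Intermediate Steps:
$j{\left(m \right)} = \sqrt{4 + m}$
$\frac{1}{c{\left(j{\left(-8 \right)},-34 \right)}} = \frac{1}{-34} = - \frac{1}{34}$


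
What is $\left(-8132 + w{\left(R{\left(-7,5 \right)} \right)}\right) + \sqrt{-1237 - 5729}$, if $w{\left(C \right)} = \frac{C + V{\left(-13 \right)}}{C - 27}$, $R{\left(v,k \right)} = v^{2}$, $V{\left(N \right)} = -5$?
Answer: $-8130 + 9 i \sqrt{86} \approx -8130.0 + 83.463 i$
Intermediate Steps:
$w{\left(C \right)} = \frac{-5 + C}{-27 + C}$ ($w{\left(C \right)} = \frac{C - 5}{C - 27} = \frac{-5 + C}{-27 + C}$)
$\left(-8132 + w{\left(R{\left(-7,5 \right)} \right)}\right) + \sqrt{-1237 - 5729} = \left(-8132 + \frac{-5 + \left(-7\right)^{2}}{-27 + \left(-7\right)^{2}}\right) + \sqrt{-1237 - 5729} = \left(-8132 + \frac{-5 + 49}{-27 + 49}\right) + \sqrt{-6966} = \left(-8132 + \frac{1}{22} \cdot 44\right) + 9 i \sqrt{86} = \left(-8132 + 2\right) + 9 i \sqrt{86} = -8130 + 9 i \sqrt{86}$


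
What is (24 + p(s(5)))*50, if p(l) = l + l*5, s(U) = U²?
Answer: 8700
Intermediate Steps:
p(l) = 6*l (p(l) = l + 5*l = 6*l)
(24 + p(s(5)))*50 = (24 + 6*5²)*50 = (24 + 6*25)*50 = (24 + 150)*50 = 174*50 = 8700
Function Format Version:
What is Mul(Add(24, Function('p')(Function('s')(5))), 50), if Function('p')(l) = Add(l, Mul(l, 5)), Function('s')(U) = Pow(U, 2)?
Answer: 8700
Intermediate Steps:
Function('p')(l) = Mul(6, l) (Function('p')(l) = Add(l, Mul(5, l)) = Mul(6, l))
Mul(Add(24, Function('p')(Function('s')(5))), 50) = Mul(Add(24, Mul(6, Pow(5, 2))), 50) = Mul(Add(24, Mul(6, 25)), 50) = Mul(Add(24, 150), 50) = Mul(174, 50) = 8700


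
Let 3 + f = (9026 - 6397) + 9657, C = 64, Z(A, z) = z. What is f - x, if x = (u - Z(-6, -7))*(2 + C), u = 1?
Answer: 11755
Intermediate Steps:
x = 528 (x = (1 - 1*(-7))*(2 + 64) = (1 + 7)*66 = 8*66 = 528)
f = 12283 (f = -3 + ((9026 - 6397) + 9657) = -3 + (2629 + 9657) = -3 + 12286 = 12283)
f - x = 12283 - 1*528 = 12283 - 528 = 11755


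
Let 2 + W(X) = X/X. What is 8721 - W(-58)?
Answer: 8722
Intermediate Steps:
W(X) = -1 (W(X) = -2 + X/X = -2 + 1 = -1)
8721 - W(-58) = 8721 - 1*(-1) = 8721 + 1 = 8722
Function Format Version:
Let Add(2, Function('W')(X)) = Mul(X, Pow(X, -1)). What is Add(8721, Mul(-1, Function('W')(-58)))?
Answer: 8722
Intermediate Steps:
Function('W')(X) = -1 (Function('W')(X) = Add(-2, Mul(X, Pow(X, -1))) = Add(-2, 1) = -1)
Add(8721, Mul(-1, Function('W')(-58))) = Add(8721, Mul(-1, -1)) = Add(8721, 1) = 8722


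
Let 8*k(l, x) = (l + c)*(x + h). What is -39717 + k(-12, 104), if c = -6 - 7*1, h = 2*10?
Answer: -80209/2 ≈ -40105.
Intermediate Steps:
h = 20
c = -13 (c = -6 - 7 = -13)
k(l, x) = (-13 + l)*(20 + x)/8 (k(l, x) = ((l - 13)*(x + 20))/8 = ((-13 + l)*(20 + x))/8 = (-13 + l)*(20 + x)/8)
-39717 + k(-12, 104) = -39717 + (-65/2 - 13/8*104 + (5/2)*(-12) + (⅛)*(-12)*104) = -39717 + (-65/2 - 169 - 30 - 156) = -39717 - 775/2 = -80209/2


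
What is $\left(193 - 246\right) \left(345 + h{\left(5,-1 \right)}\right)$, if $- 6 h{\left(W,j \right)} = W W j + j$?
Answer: $- \frac{55544}{3} \approx -18515.0$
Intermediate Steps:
$h{\left(W,j \right)} = - \frac{j}{6} - \frac{j W^{2}}{6}$ ($h{\left(W,j \right)} = - \frac{W W j + j}{6} = - \frac{W^{2} j + j}{6} = - \frac{j W^{2} + j}{6} = - \frac{j + j W^{2}}{6} = - \frac{j}{6} - \frac{j W^{2}}{6}$)
$\left(193 - 246\right) \left(345 + h{\left(5,-1 \right)}\right) = \left(193 - 246\right) \left(345 - - \frac{1 + 5^{2}}{6}\right) = - 53 \left(345 - - \frac{1 + 25}{6}\right) = - 53 \left(345 - \left(- \frac{1}{6}\right) 26\right) = - 53 \left(345 + \frac{13}{3}\right) = \left(-53\right) \frac{1048}{3} = - \frac{55544}{3}$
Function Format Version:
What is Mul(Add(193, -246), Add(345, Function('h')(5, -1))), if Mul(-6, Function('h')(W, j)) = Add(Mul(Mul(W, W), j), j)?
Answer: Rational(-55544, 3) ≈ -18515.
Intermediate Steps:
Function('h')(W, j) = Add(Mul(Rational(-1, 6), j), Mul(Rational(-1, 6), j, Pow(W, 2))) (Function('h')(W, j) = Mul(Rational(-1, 6), Add(Mul(Mul(W, W), j), j)) = Mul(Rational(-1, 6), Add(Mul(Pow(W, 2), j), j)) = Mul(Rational(-1, 6), Add(Mul(j, Pow(W, 2)), j)) = Mul(Rational(-1, 6), Add(j, Mul(j, Pow(W, 2)))) = Add(Mul(Rational(-1, 6), j), Mul(Rational(-1, 6), j, Pow(W, 2))))
Mul(Add(193, -246), Add(345, Function('h')(5, -1))) = Mul(Add(193, -246), Add(345, Mul(Rational(-1, 6), -1, Add(1, Pow(5, 2))))) = Mul(-53, Add(345, Mul(Rational(-1, 6), -1, Add(1, 25)))) = Mul(-53, Add(345, Mul(Rational(-1, 6), -1, 26))) = Mul(-53, Add(345, Rational(13, 3))) = Mul(-53, Rational(1048, 3)) = Rational(-55544, 3)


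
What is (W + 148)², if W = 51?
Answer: 39601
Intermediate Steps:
(W + 148)² = (51 + 148)² = 199² = 39601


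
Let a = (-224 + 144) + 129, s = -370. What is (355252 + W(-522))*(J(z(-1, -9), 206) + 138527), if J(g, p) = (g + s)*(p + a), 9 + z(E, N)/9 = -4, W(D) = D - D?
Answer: 5095024184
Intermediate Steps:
W(D) = 0
z(E, N) = -117 (z(E, N) = -81 + 9*(-4) = -81 - 36 = -117)
a = 49 (a = -80 + 129 = 49)
J(g, p) = (-370 + g)*(49 + p) (J(g, p) = (g - 370)*(p + 49) = (-370 + g)*(49 + p))
(355252 + W(-522))*(J(z(-1, -9), 206) + 138527) = (355252 + 0)*((-18130 - 370*206 + 49*(-117) - 117*206) + 138527) = 355252*((-18130 - 76220 - 5733 - 24102) + 138527) = 355252*(-124185 + 138527) = 355252*14342 = 5095024184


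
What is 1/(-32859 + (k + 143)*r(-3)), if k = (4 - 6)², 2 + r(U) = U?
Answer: -1/33594 ≈ -2.9767e-5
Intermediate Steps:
r(U) = -2 + U
k = 4 (k = (-2)² = 4)
1/(-32859 + (k + 143)*r(-3)) = 1/(-32859 + (4 + 143)*(-2 - 3)) = 1/(-32859 + 147*(-5)) = 1/(-32859 - 735) = 1/(-33594) = -1/33594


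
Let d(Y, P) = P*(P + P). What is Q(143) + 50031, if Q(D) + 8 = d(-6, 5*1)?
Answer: 50073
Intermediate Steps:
d(Y, P) = 2*P² (d(Y, P) = P*(2*P) = 2*P²)
Q(D) = 42 (Q(D) = -8 + 2*(5*1)² = -8 + 2*5² = -8 + 2*25 = -8 + 50 = 42)
Q(143) + 50031 = 42 + 50031 = 50073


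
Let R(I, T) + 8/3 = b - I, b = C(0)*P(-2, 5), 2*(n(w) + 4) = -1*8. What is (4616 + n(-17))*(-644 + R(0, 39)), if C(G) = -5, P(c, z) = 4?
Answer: -3072000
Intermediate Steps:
n(w) = -8 (n(w) = -4 + (-1*8)/2 = -4 + (½)*(-8) = -4 - 4 = -8)
b = -20 (b = -5*4 = -20)
R(I, T) = -68/3 - I (R(I, T) = -8/3 + (-20 - I) = -68/3 - I)
(4616 + n(-17))*(-644 + R(0, 39)) = (4616 - 8)*(-644 + (-68/3 - 1*0)) = 4608*(-644 + (-68/3 + 0)) = 4608*(-644 - 68/3) = 4608*(-2000/3) = -3072000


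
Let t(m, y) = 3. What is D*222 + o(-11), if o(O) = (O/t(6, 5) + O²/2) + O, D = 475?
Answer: 632975/6 ≈ 1.0550e+5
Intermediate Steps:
o(O) = O²/2 + 4*O/3 (o(O) = (O/3 + O²/2) + O = (O²/2 + O/3) + O = O²/2 + 4*O/3)
D*222 + o(-11) = 475*222 + (⅙)*(-11)*(8 + 3*(-11)) = 105450 + (⅙)*(-11)*(8 - 33) = 105450 + (⅙)*(-11)*(-25) = 105450 + 275/6 = 632975/6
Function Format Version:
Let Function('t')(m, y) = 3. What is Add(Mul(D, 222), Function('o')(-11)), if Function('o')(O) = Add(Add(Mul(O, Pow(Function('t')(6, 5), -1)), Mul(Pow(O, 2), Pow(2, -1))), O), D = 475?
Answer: Rational(632975, 6) ≈ 1.0550e+5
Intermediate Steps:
Function('o')(O) = Add(Mul(Rational(1, 2), Pow(O, 2)), Mul(Rational(4, 3), O)) (Function('o')(O) = Add(Add(Mul(O, Pow(3, -1)), Mul(Pow(O, 2), Pow(2, -1))), O) = Add(Add(Mul(O, Rational(1, 3)), Mul(Pow(O, 2), Rational(1, 2))), O) = Add(Add(Mul(Rational(1, 3), O), Mul(Rational(1, 2), Pow(O, 2))), O) = Add(Add(Mul(Rational(1, 2), Pow(O, 2)), Mul(Rational(1, 3), O)), O) = Add(Mul(Rational(1, 2), Pow(O, 2)), Mul(Rational(4, 3), O)))
Add(Mul(D, 222), Function('o')(-11)) = Add(Mul(475, 222), Mul(Rational(1, 6), -11, Add(8, Mul(3, -11)))) = Add(105450, Mul(Rational(1, 6), -11, Add(8, -33))) = Add(105450, Mul(Rational(1, 6), -11, -25)) = Add(105450, Rational(275, 6)) = Rational(632975, 6)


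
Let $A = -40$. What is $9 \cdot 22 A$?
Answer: $-7920$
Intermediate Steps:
$9 \cdot 22 A = 9 \cdot 22 \left(-40\right) = 198 \left(-40\right) = -7920$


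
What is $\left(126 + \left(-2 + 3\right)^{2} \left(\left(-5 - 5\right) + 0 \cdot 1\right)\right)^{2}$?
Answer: $13456$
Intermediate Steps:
$\left(126 + \left(-2 + 3\right)^{2} \left(\left(-5 - 5\right) + 0 \cdot 1\right)\right)^{2} = \left(126 + 1^{2} \left(-10 + 0\right)\right)^{2} = \left(126 + 1 \left(-10\right)\right)^{2} = \left(126 - 10\right)^{2} = 116^{2} = 13456$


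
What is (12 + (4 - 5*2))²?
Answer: 36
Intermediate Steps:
(12 + (4 - 5*2))² = (12 + (4 - 10))² = (12 - 6)² = 6² = 36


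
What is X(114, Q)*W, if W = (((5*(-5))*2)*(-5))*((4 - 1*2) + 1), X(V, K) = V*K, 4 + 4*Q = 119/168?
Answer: -562875/8 ≈ -70359.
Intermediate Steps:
Q = -79/96 (Q = -1 + (119/168)/4 = -1 + (119*(1/168))/4 = -1 + (1/4)*(17/24) = -1 + 17/96 = -79/96 ≈ -0.82292)
X(V, K) = K*V
W = 750 (W = (-25*2*(-5))*((4 - 2) + 1) = (-50*(-5))*(2 + 1) = 250*3 = 750)
X(114, Q)*W = -79/96*114*750 = -1501/16*750 = -562875/8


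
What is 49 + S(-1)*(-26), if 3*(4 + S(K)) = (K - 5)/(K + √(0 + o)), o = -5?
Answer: (101*I + 153*√5)/(I + √5) ≈ 144.33 - 19.379*I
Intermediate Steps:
S(K) = -4 + (-5 + K)/(3*(K + I*√5)) (S(K) = -4 + ((K - 5)/(K + √(0 - 5)))/3 = -4 + ((-5 + K)/(K + √(-5)))/3 = -4 + ((-5 + K)/(K + I*√5))/3 = -4 + (-5 + K)/(3*(K + I*√5)))
49 + S(-1)*(-26) = 49 + ((-5 - 11*(-1) - 12*I*√5)/(3*(-1 + I*√5)))*(-26) = 49 + ((-5 + 11 - 12*I*√5)/(3*(-1 + I*√5)))*(-26) = 49 + ((6 - 12*I*√5)/(3*(-1 + I*√5)))*(-26) = 49 - 26*(6 - 12*I*√5)/(3*(-1 + I*√5))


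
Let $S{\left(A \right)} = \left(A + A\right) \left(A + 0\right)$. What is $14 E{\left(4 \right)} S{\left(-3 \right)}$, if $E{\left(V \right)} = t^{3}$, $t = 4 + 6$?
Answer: $252000$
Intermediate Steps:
$t = 10$
$S{\left(A \right)} = 2 A^{2}$ ($S{\left(A \right)} = 2 A A = 2 A^{2}$)
$E{\left(V \right)} = 1000$ ($E{\left(V \right)} = 10^{3} = 1000$)
$14 E{\left(4 \right)} S{\left(-3 \right)} = 14 \cdot 1000 \cdot 2 \left(-3\right)^{2} = 14000 \cdot 2 \cdot 9 = 14000 \cdot 18 = 252000$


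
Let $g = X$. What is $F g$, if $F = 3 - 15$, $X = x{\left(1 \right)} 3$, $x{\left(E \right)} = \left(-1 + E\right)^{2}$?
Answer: $0$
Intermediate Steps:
$X = 0$ ($X = \left(-1 + 1\right)^{2} \cdot 3 = 0^{2} \cdot 3 = 0 \cdot 3 = 0$)
$g = 0$
$F = -12$
$F g = \left(-12\right) 0 = 0$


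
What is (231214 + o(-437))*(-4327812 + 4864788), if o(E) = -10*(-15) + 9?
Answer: 124241748048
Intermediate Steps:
o(E) = 159 (o(E) = 150 + 9 = 159)
(231214 + o(-437))*(-4327812 + 4864788) = (231214 + 159)*(-4327812 + 4864788) = 231373*536976 = 124241748048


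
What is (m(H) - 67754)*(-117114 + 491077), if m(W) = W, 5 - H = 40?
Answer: -25350577807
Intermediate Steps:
H = -35 (H = 5 - 1*40 = 5 - 40 = -35)
(m(H) - 67754)*(-117114 + 491077) = (-35 - 67754)*(-117114 + 491077) = -67789*373963 = -25350577807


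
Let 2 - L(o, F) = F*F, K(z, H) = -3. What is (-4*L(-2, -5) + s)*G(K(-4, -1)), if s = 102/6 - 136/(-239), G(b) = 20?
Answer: 523740/239 ≈ 2191.4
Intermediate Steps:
L(o, F) = 2 - F² (L(o, F) = 2 - F*F = 2 - F²)
s = 4199/239 (s = 102*(⅙) - 136*(-1/239) = 17 + 136/239 = 4199/239 ≈ 17.569)
(-4*L(-2, -5) + s)*G(K(-4, -1)) = (-4*(2 - 1*(-5)²) + 4199/239)*20 = (-4*(2 - 1*25) + 4199/239)*20 = (-4*(2 - 25) + 4199/239)*20 = (-4*(-23) + 4199/239)*20 = (92 + 4199/239)*20 = (26187/239)*20 = 523740/239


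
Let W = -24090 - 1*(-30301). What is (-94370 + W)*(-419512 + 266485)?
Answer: 13490707293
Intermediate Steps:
W = 6211 (W = -24090 + 30301 = 6211)
(-94370 + W)*(-419512 + 266485) = (-94370 + 6211)*(-419512 + 266485) = -88159*(-153027) = 13490707293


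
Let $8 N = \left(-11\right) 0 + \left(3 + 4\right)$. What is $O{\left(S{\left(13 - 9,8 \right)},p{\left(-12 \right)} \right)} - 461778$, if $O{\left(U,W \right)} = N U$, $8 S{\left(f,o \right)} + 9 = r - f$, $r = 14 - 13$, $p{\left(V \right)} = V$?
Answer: $- \frac{7388469}{16} \approx -4.6178 \cdot 10^{5}$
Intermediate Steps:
$r = 1$
$N = \frac{7}{8}$ ($N = \frac{\left(-11\right) 0 + \left(3 + 4\right)}{8} = \frac{0 + 7}{8} = \frac{1}{8} \cdot 7 = \frac{7}{8} \approx 0.875$)
$S{\left(f,o \right)} = -1 - \frac{f}{8}$ ($S{\left(f,o \right)} = - \frac{9}{8} + \frac{1 - f}{8} = - \frac{9}{8} - \left(- \frac{1}{8} + \frac{f}{8}\right) = -1 - \frac{f}{8}$)
$O{\left(U,W \right)} = \frac{7 U}{8}$
$O{\left(S{\left(13 - 9,8 \right)},p{\left(-12 \right)} \right)} - 461778 = \frac{7 \left(-1 - \frac{13 - 9}{8}\right)}{8} - 461778 = \frac{7 \left(-1 - \frac{1}{2}\right)}{8} - 461778 = \frac{7}{8} \left(- \frac{3}{2}\right) - 461778 = - \frac{21}{16} - 461778 = - \frac{7388469}{16}$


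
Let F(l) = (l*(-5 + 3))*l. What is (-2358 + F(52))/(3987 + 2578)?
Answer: -7766/6565 ≈ -1.1829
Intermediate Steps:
F(l) = -2*l**2 (F(l) = (l*(-2))*l = (-2*l)*l = -2*l**2)
(-2358 + F(52))/(3987 + 2578) = (-2358 - 2*52**2)/(3987 + 2578) = (-2358 - 2*2704)/6565 = (-2358 - 5408)*(1/6565) = -7766*1/6565 = -7766/6565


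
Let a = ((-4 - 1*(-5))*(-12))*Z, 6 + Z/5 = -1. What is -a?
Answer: -420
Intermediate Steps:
Z = -35 (Z = -30 + 5*(-1) = -30 - 5 = -35)
a = 420 (a = ((-4 - 1*(-5))*(-12))*(-35) = ((-4 + 5)*(-12))*(-35) = (1*(-12))*(-35) = -12*(-35) = 420)
-a = -1*420 = -420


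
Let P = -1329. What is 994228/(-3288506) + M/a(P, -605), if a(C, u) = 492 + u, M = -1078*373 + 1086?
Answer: 659302433142/185800589 ≈ 3548.4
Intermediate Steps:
M = -401008 (M = -402094 + 1086 = -401008)
994228/(-3288506) + M/a(P, -605) = 994228/(-3288506) - 401008/(492 - 605) = 994228*(-1/3288506) - 401008/(-113) = -497114/1644253 - 401008*(-1/113) = -497114/1644253 + 401008/113 = 659302433142/185800589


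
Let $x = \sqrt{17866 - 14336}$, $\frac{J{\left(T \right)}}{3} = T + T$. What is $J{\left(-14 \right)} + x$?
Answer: $-84 + \sqrt{3530} \approx -24.586$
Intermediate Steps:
$J{\left(T \right)} = 6 T$ ($J{\left(T \right)} = 3 \left(T + T\right) = 3 \cdot 2 T = 6 T$)
$x = \sqrt{3530} \approx 59.414$
$J{\left(-14 \right)} + x = 6 \left(-14\right) + \sqrt{3530} = -84 + \sqrt{3530}$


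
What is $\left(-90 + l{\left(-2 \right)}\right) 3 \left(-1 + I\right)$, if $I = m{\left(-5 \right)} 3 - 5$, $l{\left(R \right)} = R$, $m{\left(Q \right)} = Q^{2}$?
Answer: $-19044$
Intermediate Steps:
$I = 70$ ($I = \left(-5\right)^{2} \cdot 3 - 5 = 25 \cdot 3 - 5 = 75 - 5 = 70$)
$\left(-90 + l{\left(-2 \right)}\right) 3 \left(-1 + I\right) = \left(-90 - 2\right) 3 \left(-1 + 70\right) = - 92 \cdot 3 \cdot 69 = \left(-92\right) 207 = -19044$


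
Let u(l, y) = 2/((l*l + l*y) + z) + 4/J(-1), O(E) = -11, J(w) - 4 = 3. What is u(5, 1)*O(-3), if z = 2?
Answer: -781/112 ≈ -6.9732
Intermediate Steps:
J(w) = 7 (J(w) = 4 + 3 = 7)
u(l, y) = 4/7 + 2/(2 + l² + l*y) (u(l, y) = 2/((l*l + l*y) + 2) + 4/7 = 2/((l² + l*y) + 2) + 4*(⅐) = 2/(2 + l² + l*y) + 4/7 = 4/7 + 2/(2 + l² + l*y))
u(5, 1)*O(-3) = (2*(11 + 2*5² + 2*5*1)/(7*(2 + 5² + 5*1)))*(-11) = (2*(11 + 2*25 + 10)/(7*(2 + 25 + 5)))*(-11) = ((2/7)*(11 + 50 + 10)/32)*(-11) = ((2/7)*(1/32)*71)*(-11) = (71/112)*(-11) = -781/112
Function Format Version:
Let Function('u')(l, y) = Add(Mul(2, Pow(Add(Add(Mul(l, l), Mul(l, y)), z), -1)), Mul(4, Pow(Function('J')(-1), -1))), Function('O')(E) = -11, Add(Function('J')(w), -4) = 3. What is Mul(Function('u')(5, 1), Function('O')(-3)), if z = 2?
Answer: Rational(-781, 112) ≈ -6.9732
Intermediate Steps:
Function('J')(w) = 7 (Function('J')(w) = Add(4, 3) = 7)
Function('u')(l, y) = Add(Rational(4, 7), Mul(2, Pow(Add(2, Pow(l, 2), Mul(l, y)), -1))) (Function('u')(l, y) = Add(Mul(2, Pow(Add(Add(Mul(l, l), Mul(l, y)), 2), -1)), Mul(4, Pow(7, -1))) = Add(Mul(2, Pow(Add(Add(Pow(l, 2), Mul(l, y)), 2), -1)), Mul(4, Rational(1, 7))) = Add(Mul(2, Pow(Add(2, Pow(l, 2), Mul(l, y)), -1)), Rational(4, 7)) = Add(Rational(4, 7), Mul(2, Pow(Add(2, Pow(l, 2), Mul(l, y)), -1))))
Mul(Function('u')(5, 1), Function('O')(-3)) = Mul(Mul(Rational(2, 7), Pow(Add(2, Pow(5, 2), Mul(5, 1)), -1), Add(11, Mul(2, Pow(5, 2)), Mul(2, 5, 1))), -11) = Mul(Mul(Rational(2, 7), Pow(Add(2, 25, 5), -1), Add(11, Mul(2, 25), 10)), -11) = Mul(Mul(Rational(2, 7), Pow(32, -1), Add(11, 50, 10)), -11) = Mul(Mul(Rational(2, 7), Rational(1, 32), 71), -11) = Mul(Rational(71, 112), -11) = Rational(-781, 112)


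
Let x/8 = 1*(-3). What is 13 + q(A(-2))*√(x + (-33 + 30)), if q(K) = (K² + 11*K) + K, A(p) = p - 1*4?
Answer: 13 - 108*I*√3 ≈ 13.0 - 187.06*I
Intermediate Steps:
x = -24 (x = 8*(1*(-3)) = 8*(-3) = -24)
A(p) = -4 + p (A(p) = p - 4 = -4 + p)
q(K) = K² + 12*K
13 + q(A(-2))*√(x + (-33 + 30)) = 13 + ((-4 - 2)*(12 + (-4 - 2)))*√(-24 + (-33 + 30)) = 13 + (-6*(12 - 6))*√(-24 - 3) = 13 + (-6*6)*√(-27) = 13 - 108*I*√3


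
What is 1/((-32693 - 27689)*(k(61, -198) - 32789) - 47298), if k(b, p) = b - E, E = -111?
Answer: 1/1969432396 ≈ 5.0776e-10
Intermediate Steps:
k(b, p) = 111 + b (k(b, p) = b - 1*(-111) = b + 111 = 111 + b)
1/((-32693 - 27689)*(k(61, -198) - 32789) - 47298) = 1/((-32693 - 27689)*((111 + 61) - 32789) - 47298) = 1/(-60382*(172 - 32789) - 47298) = 1/(-60382*(-32617) - 47298) = 1/(1969479694 - 47298) = 1/1969432396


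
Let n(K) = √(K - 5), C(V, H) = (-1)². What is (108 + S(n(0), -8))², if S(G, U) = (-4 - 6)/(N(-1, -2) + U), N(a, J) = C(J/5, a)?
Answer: 586756/49 ≈ 11975.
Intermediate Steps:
C(V, H) = 1
n(K) = √(-5 + K)
N(a, J) = 1
S(G, U) = -10/(1 + U) (S(G, U) = (-4 - 6)/(1 + U) = -10/(1 + U))
(108 + S(n(0), -8))² = (108 - 10/(1 - 8))² = (108 - 10/(-7))² = (108 - 10*(-⅐))² = (108 + 10/7)² = (766/7)² = 586756/49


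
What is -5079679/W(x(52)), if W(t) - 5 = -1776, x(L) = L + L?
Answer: 461789/161 ≈ 2868.3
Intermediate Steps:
x(L) = 2*L
W(t) = -1771 (W(t) = 5 - 1776 = -1771)
-5079679/W(x(52)) = -5079679/(-1771) = -5079679*(-1/1771) = 461789/161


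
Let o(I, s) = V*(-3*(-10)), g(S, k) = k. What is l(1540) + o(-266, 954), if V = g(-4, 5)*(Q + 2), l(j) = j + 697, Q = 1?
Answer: 2687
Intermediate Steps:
l(j) = 697 + j
V = 15 (V = 5*(1 + 2) = 5*3 = 15)
o(I, s) = 450 (o(I, s) = 15*(-3*(-10)) = 15*30 = 450)
l(1540) + o(-266, 954) = (697 + 1540) + 450 = 2237 + 450 = 2687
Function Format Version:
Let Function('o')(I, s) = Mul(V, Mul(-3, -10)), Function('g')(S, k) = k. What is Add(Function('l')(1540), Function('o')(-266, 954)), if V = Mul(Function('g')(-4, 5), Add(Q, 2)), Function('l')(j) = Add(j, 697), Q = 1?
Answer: 2687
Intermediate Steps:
Function('l')(j) = Add(697, j)
V = 15 (V = Mul(5, Add(1, 2)) = Mul(5, 3) = 15)
Function('o')(I, s) = 450 (Function('o')(I, s) = Mul(15, Mul(-3, -10)) = Mul(15, 30) = 450)
Add(Function('l')(1540), Function('o')(-266, 954)) = Add(Add(697, 1540), 450) = Add(2237, 450) = 2687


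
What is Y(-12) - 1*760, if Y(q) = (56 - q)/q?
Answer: -2297/3 ≈ -765.67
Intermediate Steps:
Y(q) = (56 - q)/q
Y(-12) - 1*760 = (56 - 1*(-12))/(-12) - 1*760 = -(56 + 12)/12 - 760 = -1/12*68 - 760 = -17/3 - 760 = -2297/3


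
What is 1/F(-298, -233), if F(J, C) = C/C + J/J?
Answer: ½ ≈ 0.50000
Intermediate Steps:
F(J, C) = 2 (F(J, C) = 1 + 1 = 2)
1/F(-298, -233) = 1/2 = ½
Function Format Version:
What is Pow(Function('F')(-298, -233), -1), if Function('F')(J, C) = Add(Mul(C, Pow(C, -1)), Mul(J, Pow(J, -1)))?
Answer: Rational(1, 2) ≈ 0.50000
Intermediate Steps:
Function('F')(J, C) = 2 (Function('F')(J, C) = Add(1, 1) = 2)
Pow(Function('F')(-298, -233), -1) = Pow(2, -1) = Rational(1, 2)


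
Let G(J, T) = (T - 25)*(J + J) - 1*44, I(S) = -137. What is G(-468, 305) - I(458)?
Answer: -261987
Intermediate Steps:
G(J, T) = -44 + 2*J*(-25 + T) (G(J, T) = (-25 + T)*(2*J) - 44 = 2*J*(-25 + T) - 44 = -44 + 2*J*(-25 + T))
G(-468, 305) - I(458) = (-44 - 50*(-468) + 2*(-468)*305) - 1*(-137) = (-44 + 23400 - 285480) + 137 = -262124 + 137 = -261987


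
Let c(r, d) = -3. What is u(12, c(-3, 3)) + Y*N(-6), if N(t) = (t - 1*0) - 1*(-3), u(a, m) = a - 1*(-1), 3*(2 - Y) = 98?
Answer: 105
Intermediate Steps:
Y = -92/3 (Y = 2 - ⅓*98 = 2 - 98/3 = -92/3 ≈ -30.667)
u(a, m) = 1 + a (u(a, m) = a + 1 = 1 + a)
N(t) = 3 + t (N(t) = (t + 0) + 3 = t + 3 = 3 + t)
u(12, c(-3, 3)) + Y*N(-6) = (1 + 12) - 92*(3 - 6)/3 = 13 - 92/3*(-3) = 13 + 92 = 105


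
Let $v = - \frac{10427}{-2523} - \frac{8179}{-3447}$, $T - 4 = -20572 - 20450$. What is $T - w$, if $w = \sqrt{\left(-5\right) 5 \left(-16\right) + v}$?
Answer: $-41018 - \frac{\sqrt{451338675446}}{33321} \approx -41038.0$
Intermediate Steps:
$T = -41018$ ($T = 4 - 41022 = -41018$)
$v = \frac{18859162}{2898927}$ ($v = \left(-10427\right) \left(- \frac{1}{2523}\right) - - \frac{8179}{3447} = \frac{10427}{2523} + \frac{8179}{3447} = \frac{18859162}{2898927} \approx 6.5056$)
$w = \frac{\sqrt{451338675446}}{33321}$ ($w = \sqrt{\left(-5\right) 5 \left(-16\right) + \frac{18859162}{2898927}} = \sqrt{\left(-25\right) \left(-16\right) + \frac{18859162}{2898927}} = \sqrt{400 + \frac{18859162}{2898927}} = \sqrt{\frac{1178429962}{2898927}} = \frac{\sqrt{451338675446}}{33321} \approx 20.162$)
$T - w = -41018 - \frac{\sqrt{451338675446}}{33321}$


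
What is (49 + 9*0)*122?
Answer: 5978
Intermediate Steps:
(49 + 9*0)*122 = (49 + 0)*122 = 49*122 = 5978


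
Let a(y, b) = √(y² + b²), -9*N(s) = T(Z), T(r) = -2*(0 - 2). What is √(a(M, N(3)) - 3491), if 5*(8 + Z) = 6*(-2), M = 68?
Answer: √(-31419 + 4*√23410)/3 ≈ 58.506*I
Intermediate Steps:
Z = -52/5 (Z = -8 + (6*(-2))/5 = -8 + (⅕)*(-12) = -8 - 12/5 = -52/5 ≈ -10.400)
T(r) = 4 (T(r) = -2*(-2) = 4)
N(s) = -4/9 (N(s) = -⅑*4 = -4/9)
a(y, b) = √(b² + y²)
√(a(M, N(3)) - 3491) = √(√((-4/9)² + 68²) - 3491) = √(√(16/81 + 4624) - 3491) = √(√(374560/81) - 3491) = √(4*√23410/9 - 3491) = √(-3491 + 4*√23410/9)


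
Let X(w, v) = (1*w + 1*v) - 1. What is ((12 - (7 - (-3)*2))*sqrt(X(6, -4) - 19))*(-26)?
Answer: 78*I*sqrt(2) ≈ 110.31*I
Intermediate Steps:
X(w, v) = -1 + v + w (X(w, v) = (w + v) - 1 = (v + w) - 1 = -1 + v + w)
((12 - (7 - (-3)*2))*sqrt(X(6, -4) - 19))*(-26) = ((12 - (7 - (-3)*2))*sqrt((-1 - 4 + 6) - 19))*(-26) = ((12 - (7 - 1*(-6)))*sqrt(1 - 19))*(-26) = ((12 - (7 + 6))*sqrt(-18))*(-26) = ((12 - 1*13)*(3*I*sqrt(2)))*(-26) = ((12 - 13)*(3*I*sqrt(2)))*(-26) = -3*I*sqrt(2)*(-26) = 78*I*sqrt(2)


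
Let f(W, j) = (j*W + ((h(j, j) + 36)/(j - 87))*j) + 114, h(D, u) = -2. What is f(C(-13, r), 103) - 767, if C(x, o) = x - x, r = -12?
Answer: -3473/8 ≈ -434.13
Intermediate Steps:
C(x, o) = 0
f(W, j) = 114 + W*j + 34*j/(-87 + j) (f(W, j) = (j*W + ((-2 + 36)/(j - 87))*j) + 114 = (W*j + (34/(-87 + j))*j) + 114 = (W*j + 34*j/(-87 + j)) + 114 = 114 + W*j + 34*j/(-87 + j))
f(C(-13, r), 103) - 767 = (-9918 + 148*103 + 0*103**2 - 87*0*103)/(-87 + 103) - 767 = (-9918 + 15244 + 0*10609 + 0)/16 - 767 = (-9918 + 15244 + 0 + 0)/16 - 767 = (1/16)*5326 - 767 = 2663/8 - 767 = -3473/8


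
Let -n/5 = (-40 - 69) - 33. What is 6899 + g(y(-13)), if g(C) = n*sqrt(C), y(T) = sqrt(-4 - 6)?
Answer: 6899 + 710*10**(1/4)*sqrt(I) ≈ 7791.8 + 892.78*I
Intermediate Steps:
n = 710 (n = -5*((-40 - 69) - 33) = -5*(-109 - 33) = -5*(-142) = 710)
y(T) = I*sqrt(10) (y(T) = sqrt(-10) = I*sqrt(10))
g(C) = 710*sqrt(C)
6899 + g(y(-13)) = 6899 + 710*sqrt(I*sqrt(10)) = 6899 + 710*(10**(1/4)*sqrt(I)) = 6899 + 710*10**(1/4)*sqrt(I)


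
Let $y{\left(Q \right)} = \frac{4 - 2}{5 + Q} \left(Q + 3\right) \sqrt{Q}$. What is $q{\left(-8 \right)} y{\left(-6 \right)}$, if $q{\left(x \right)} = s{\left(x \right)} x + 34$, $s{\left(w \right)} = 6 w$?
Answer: $2508 i \sqrt{6} \approx 6143.3 i$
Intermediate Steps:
$q{\left(x \right)} = 34 + 6 x^{2}$ ($q{\left(x \right)} = 6 x x + 34 = 6 x^{2} + 34 = 34 + 6 x^{2}$)
$y{\left(Q \right)} = \frac{2 \sqrt{Q} \left(3 + Q\right)}{5 + Q}$ ($y{\left(Q \right)} = \frac{2}{5 + Q} \left(3 + Q\right) \sqrt{Q} = \frac{2 \left(3 + Q\right)}{5 + Q} \sqrt{Q} = \frac{2 \sqrt{Q} \left(3 + Q\right)}{5 + Q}$)
$q{\left(-8 \right)} y{\left(-6 \right)} = \left(34 + 6 \left(-8\right)^{2}\right) \frac{2 \sqrt{-6} \left(3 - 6\right)}{5 - 6} = \left(34 + 6 \cdot 64\right) 2 i \sqrt{6} \frac{1}{-1} \left(-3\right) = \left(34 + 384\right) 2 i \sqrt{6} \left(-1\right) \left(-3\right) = 418 \cdot 6 i \sqrt{6} = 2508 i \sqrt{6}$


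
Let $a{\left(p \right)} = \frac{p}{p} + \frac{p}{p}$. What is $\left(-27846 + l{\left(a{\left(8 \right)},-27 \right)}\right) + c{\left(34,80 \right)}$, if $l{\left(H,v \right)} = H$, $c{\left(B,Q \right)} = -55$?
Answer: $-27899$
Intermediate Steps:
$a{\left(p \right)} = 2$ ($a{\left(p \right)} = 1 + 1 = 2$)
$\left(-27846 + l{\left(a{\left(8 \right)},-27 \right)}\right) + c{\left(34,80 \right)} = \left(-27846 + 2\right) - 55 = -27844 - 55 = -27899$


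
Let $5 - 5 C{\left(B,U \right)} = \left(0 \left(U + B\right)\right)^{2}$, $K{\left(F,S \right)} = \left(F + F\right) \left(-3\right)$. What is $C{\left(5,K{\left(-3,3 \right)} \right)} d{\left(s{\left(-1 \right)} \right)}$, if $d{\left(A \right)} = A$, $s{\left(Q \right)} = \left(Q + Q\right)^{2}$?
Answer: $4$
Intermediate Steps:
$s{\left(Q \right)} = 4 Q^{2}$ ($s{\left(Q \right)} = \left(2 Q\right)^{2} = 4 Q^{2}$)
$K{\left(F,S \right)} = - 6 F$ ($K{\left(F,S \right)} = 2 F \left(-3\right) = - 6 F$)
$C{\left(B,U \right)} = 1$ ($C{\left(B,U \right)} = 1 - \frac{\left(0 \left(U + B\right)\right)^{2}}{5} = 1 - \frac{\left(0 \left(B + U\right)\right)^{2}}{5} = 1 - \frac{0^{2}}{5} = 1 - 0 = 1 + 0 = 1$)
$C{\left(5,K{\left(-3,3 \right)} \right)} d{\left(s{\left(-1 \right)} \right)} = 1 \cdot 4 \left(-1\right)^{2} = 1 \cdot 4 \cdot 1 = 1 \cdot 4 = 4$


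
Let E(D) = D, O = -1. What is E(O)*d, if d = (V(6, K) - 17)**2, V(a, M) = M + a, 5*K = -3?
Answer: -3364/25 ≈ -134.56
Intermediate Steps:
K = -3/5 (K = (1/5)*(-3) = -3/5 ≈ -0.60000)
d = 3364/25 (d = ((-3/5 + 6) - 17)**2 = (27/5 - 17)**2 = (-58/5)**2 = 3364/25 ≈ 134.56)
E(O)*d = -1*3364/25 = -3364/25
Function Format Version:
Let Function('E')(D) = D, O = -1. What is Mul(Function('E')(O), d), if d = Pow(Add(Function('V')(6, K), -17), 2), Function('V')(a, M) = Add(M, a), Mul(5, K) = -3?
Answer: Rational(-3364, 25) ≈ -134.56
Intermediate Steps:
K = Rational(-3, 5) (K = Mul(Rational(1, 5), -3) = Rational(-3, 5) ≈ -0.60000)
d = Rational(3364, 25) (d = Pow(Add(Add(Rational(-3, 5), 6), -17), 2) = Pow(Add(Rational(27, 5), -17), 2) = Pow(Rational(-58, 5), 2) = Rational(3364, 25) ≈ 134.56)
Mul(Function('E')(O), d) = Mul(-1, Rational(3364, 25)) = Rational(-3364, 25)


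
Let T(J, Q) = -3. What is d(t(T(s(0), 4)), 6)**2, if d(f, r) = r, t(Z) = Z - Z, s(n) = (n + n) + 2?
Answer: 36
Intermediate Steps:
s(n) = 2 + 2*n (s(n) = 2*n + 2 = 2 + 2*n)
t(Z) = 0
d(t(T(s(0), 4)), 6)**2 = 6**2 = 36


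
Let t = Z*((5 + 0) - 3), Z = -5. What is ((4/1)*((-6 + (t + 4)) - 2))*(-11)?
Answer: 616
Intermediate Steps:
t = -10 (t = -5*((5 + 0) - 3) = -5*(5 - 3) = -5*2 = -10)
((4/1)*((-6 + (t + 4)) - 2))*(-11) = ((4/1)*((-6 + (-10 + 4)) - 2))*(-11) = ((4*1)*((-6 - 6) - 2))*(-11) = (4*(-12 - 2))*(-11) = (4*(-14))*(-11) = -56*(-11) = 616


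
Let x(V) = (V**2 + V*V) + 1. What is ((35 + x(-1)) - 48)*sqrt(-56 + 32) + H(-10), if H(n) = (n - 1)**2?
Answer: 121 - 20*I*sqrt(6) ≈ 121.0 - 48.99*I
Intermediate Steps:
x(V) = 1 + 2*V**2 (x(V) = (V**2 + V**2) + 1 = 2*V**2 + 1 = 1 + 2*V**2)
H(n) = (-1 + n)**2
((35 + x(-1)) - 48)*sqrt(-56 + 32) + H(-10) = ((35 + (1 + 2*(-1)**2)) - 48)*sqrt(-56 + 32) + (-1 - 10)**2 = ((35 + (1 + 2*1)) - 48)*sqrt(-24) + (-11)**2 = ((35 + (1 + 2)) - 48)*(2*I*sqrt(6)) + 121 = ((35 + 3) - 48)*(2*I*sqrt(6)) + 121 = (38 - 48)*(2*I*sqrt(6)) + 121 = -20*I*sqrt(6) + 121 = 121 - 20*I*sqrt(6)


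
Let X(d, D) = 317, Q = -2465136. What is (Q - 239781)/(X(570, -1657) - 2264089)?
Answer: 2704917/2263772 ≈ 1.1949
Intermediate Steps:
(Q - 239781)/(X(570, -1657) - 2264089) = (-2465136 - 239781)/(317 - 2264089) = -2704917/(-2263772) = -2704917*(-1/2263772) = 2704917/2263772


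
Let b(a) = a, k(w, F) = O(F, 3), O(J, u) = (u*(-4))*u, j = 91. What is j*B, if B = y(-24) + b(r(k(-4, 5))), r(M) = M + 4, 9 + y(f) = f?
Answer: -5915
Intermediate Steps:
y(f) = -9 + f
O(J, u) = -4*u**2 (O(J, u) = (-4*u)*u = -4*u**2)
k(w, F) = -36 (k(w, F) = -4*3**2 = -4*9 = -36)
r(M) = 4 + M
B = -65 (B = (-9 - 24) + (4 - 36) = -33 - 32 = -65)
j*B = 91*(-65) = -5915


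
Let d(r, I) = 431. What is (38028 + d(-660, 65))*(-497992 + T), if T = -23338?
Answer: -20049830470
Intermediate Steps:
(38028 + d(-660, 65))*(-497992 + T) = (38028 + 431)*(-497992 - 23338) = 38459*(-521330) = -20049830470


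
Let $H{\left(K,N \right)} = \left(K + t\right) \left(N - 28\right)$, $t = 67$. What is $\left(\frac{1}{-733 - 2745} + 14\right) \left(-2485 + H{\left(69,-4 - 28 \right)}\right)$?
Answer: $- \frac{518315695}{3478} \approx -1.4903 \cdot 10^{5}$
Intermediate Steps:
$H{\left(K,N \right)} = \left(-28 + N\right) \left(67 + K\right)$ ($H{\left(K,N \right)} = \left(K + 67\right) \left(N - 28\right) = \left(67 + K\right) \left(-28 + N\right) = \left(-28 + N\right) \left(67 + K\right)$)
$\left(\frac{1}{-733 - 2745} + 14\right) \left(-2485 + H{\left(69,-4 - 28 \right)}\right) = \left(\frac{1}{-733 - 2745} + 14\right) \left(-2485 + \left(-1876 - 1932 + 67 \left(-4 - 28\right) + 69 \left(-4 - 28\right)\right)\right) = \left(\frac{1}{-3478} + 14\right) \left(-2485 + \left(-1876 - 1932 + 67 \left(-4 - 28\right) + 69 \left(-4 - 28\right)\right)\right) = \left(- \frac{1}{3478} + 14\right) \left(-2485 + \left(-1876 - 1932 + 67 \left(-32\right) + 69 \left(-32\right)\right)\right) = \frac{48691 \left(-2485 - 8160\right)}{3478} = \frac{48691}{3478} \left(-10645\right) = - \frac{518315695}{3478}$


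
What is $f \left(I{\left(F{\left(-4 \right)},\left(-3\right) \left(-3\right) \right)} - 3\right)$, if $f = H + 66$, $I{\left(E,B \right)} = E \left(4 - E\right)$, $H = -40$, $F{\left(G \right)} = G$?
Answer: $-910$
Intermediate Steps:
$f = 26$ ($f = -40 + 66 = 26$)
$f \left(I{\left(F{\left(-4 \right)},\left(-3\right) \left(-3\right) \right)} - 3\right) = 26 \left(- 4 \left(4 - -4\right) - 3\right) = 26 \left(- 4 \left(4 + 4\right) - 3\right) = 26 \left(\left(-4\right) 8 - 3\right) = 26 \left(-32 - 3\right) = 26 \left(-35\right) = -910$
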